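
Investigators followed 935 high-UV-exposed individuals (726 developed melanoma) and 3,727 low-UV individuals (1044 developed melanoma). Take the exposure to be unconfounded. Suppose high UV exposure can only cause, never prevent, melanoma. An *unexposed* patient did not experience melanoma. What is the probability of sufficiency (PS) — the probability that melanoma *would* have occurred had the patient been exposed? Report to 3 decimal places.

p₁ = P(outcome | exposed) = 726/935 = 0.77647
p₀ = P(outcome | unexposed) = 1044/3727 = 0.28012
Under exogeneity and monotonicity, PS = (p₁ − p₀) / (1 − p₀).
PS = (0.77647 − 0.28012) / (1 − 0.28012) = 0.49635 / 0.71988 ≈ 0.6895

PS ≈ 0.689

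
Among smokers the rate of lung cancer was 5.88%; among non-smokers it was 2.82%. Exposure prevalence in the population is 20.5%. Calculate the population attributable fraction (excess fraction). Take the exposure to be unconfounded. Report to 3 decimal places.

p₁ = 0.0588, p₀ = 0.0282.
Overall risk P(Y=1) = π·p₁ + (1−π)·p₀ = 0.205×0.0588 + 0.795×0.0282 = 0.034473.
Under exogeneity, PAF = [P(Y=1) − p₀] / P(Y=1).
PAF = (0.034473 − 0.0282) / 0.034473 ≈ 0.1820

PAF ≈ 0.182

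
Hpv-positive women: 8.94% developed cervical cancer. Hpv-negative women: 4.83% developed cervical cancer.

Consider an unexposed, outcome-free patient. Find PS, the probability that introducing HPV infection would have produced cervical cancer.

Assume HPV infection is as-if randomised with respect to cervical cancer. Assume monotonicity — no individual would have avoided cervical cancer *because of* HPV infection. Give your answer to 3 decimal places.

PS ≈ 0.043

p₁ = 0.0894, p₀ = 0.0483.
Under exogeneity and monotonicity, PS = (p₁ − p₀) / (1 − p₀).
PS = (0.0894 − 0.0483) / (1 − 0.0483) = 0.0411 / 0.9517 ≈ 0.0432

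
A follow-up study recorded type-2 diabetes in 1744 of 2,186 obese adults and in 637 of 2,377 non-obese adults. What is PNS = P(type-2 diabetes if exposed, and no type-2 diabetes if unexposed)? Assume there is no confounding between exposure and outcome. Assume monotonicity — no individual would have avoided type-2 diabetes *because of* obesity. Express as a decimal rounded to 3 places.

PNS ≈ 0.530

p₁ = P(outcome | exposed) = 1744/2186 = 0.7978
p₀ = P(outcome | unexposed) = 637/2377 = 0.26798
Under exogeneity and monotonicity, PNS = p₁ − p₀.
PNS = 0.7978 − 0.26798 = 0.52982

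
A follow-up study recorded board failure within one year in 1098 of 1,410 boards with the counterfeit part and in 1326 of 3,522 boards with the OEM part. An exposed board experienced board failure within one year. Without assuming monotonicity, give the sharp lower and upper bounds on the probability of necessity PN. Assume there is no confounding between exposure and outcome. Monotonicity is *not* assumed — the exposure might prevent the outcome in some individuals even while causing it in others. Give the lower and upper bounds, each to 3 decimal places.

0.517 ≤ PN ≤ 0.801

p₁ = P(outcome | exposed) = 1098/1410 = 0.77872
p₀ = P(outcome | unexposed) = 1326/3522 = 0.37649
Under exogeneity alone the bounds on PN are max{0,(p₁−p₀)/p₁} ≤ PN ≤ min{1,(1−p₀)/p₁}.
  lower = (p₁ − p₀)/p₁ = 0.40223 / 0.77872 ≈ 0.5165
  upper = min{1, (1 − p₀)/p₁} = 0.62351 / 0.77872 ≈ 0.8007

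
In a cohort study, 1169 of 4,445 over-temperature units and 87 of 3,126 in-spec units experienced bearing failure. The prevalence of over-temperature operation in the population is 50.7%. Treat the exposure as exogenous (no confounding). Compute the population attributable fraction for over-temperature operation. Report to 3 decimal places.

p₁ = P(outcome | exposed) = 1169/4445 = 0.26299
p₀ = P(outcome | unexposed) = 87/3126 = 0.027831
Overall risk P(Y=1) = π·p₁ + (1−π)·p₀ = 0.507×0.26299 + 0.493×0.027831 = 0.14706.
Under exogeneity, PAF = [P(Y=1) − p₀] / P(Y=1).
PAF = (0.14706 − 0.027831) / 0.14706 ≈ 0.8107

PAF ≈ 0.811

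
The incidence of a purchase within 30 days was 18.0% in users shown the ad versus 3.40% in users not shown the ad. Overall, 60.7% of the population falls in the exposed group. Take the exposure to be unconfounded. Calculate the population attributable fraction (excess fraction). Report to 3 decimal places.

PAF ≈ 0.723

p₁ = 0.18, p₀ = 0.034.
Overall risk P(Y=1) = π·p₁ + (1−π)·p₀ = 0.607×0.18 + 0.393×0.034 = 0.12262.
Under exogeneity, PAF = [P(Y=1) − p₀] / P(Y=1).
PAF = (0.12262 − 0.034) / 0.12262 ≈ 0.7227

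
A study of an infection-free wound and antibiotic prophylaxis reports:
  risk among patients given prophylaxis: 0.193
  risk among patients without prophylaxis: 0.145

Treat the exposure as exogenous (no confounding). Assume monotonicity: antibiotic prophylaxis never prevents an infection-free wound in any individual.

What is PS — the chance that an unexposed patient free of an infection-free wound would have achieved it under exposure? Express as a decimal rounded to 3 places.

Let p₁ = 0.193, p₀ = 0.145.
Under exogeneity and monotonicity, PS = (p₁ − p₀) / (1 − p₀).
PS = (0.193 − 0.145) / (1 − 0.145) = 0.048 / 0.855 ≈ 0.0561

PS ≈ 0.056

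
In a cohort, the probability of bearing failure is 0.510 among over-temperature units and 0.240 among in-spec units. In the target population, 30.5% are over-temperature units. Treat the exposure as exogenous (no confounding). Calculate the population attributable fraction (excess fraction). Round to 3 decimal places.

PAF ≈ 0.255

Let p₁ = 0.51, p₀ = 0.24.
Overall risk P(Y=1) = π·p₁ + (1−π)·p₀ = 0.305×0.51 + 0.695×0.24 = 0.32235.
Under exogeneity, PAF = [P(Y=1) − p₀] / P(Y=1).
PAF = (0.32235 − 0.24) / 0.32235 ≈ 0.2555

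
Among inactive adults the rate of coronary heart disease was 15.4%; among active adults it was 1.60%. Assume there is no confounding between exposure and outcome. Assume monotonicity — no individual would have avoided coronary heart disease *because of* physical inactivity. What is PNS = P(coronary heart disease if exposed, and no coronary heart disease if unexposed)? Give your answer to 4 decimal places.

PNS ≈ 0.1380

p₁ = 0.154, p₀ = 0.016.
Under exogeneity and monotonicity, PNS = p₁ − p₀.
PNS = 0.154 − 0.016 = 0.138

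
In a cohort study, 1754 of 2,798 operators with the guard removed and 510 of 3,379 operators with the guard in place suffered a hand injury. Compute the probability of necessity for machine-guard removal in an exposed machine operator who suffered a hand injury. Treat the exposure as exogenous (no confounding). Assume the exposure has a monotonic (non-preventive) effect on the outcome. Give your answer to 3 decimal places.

p₁ = P(outcome | exposed) = 1754/2798 = 0.62688
p₀ = P(outcome | unexposed) = 510/3379 = 0.15093
Under exogeneity and monotonicity, PN = (p₁ − p₀) / p₁.
PN = (0.62688 − 0.15093) / 0.62688 = 0.47594 / 0.62688 ≈ 0.7592

PN ≈ 0.759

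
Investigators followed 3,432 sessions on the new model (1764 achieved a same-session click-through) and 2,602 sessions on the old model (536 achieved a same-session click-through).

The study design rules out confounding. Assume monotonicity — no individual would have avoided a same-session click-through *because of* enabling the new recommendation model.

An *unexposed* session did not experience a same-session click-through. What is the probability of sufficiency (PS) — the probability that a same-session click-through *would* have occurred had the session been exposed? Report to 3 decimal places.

p₁ = P(outcome | exposed) = 1764/3432 = 0.51399
p₀ = P(outcome | unexposed) = 536/2602 = 0.206
Under exogeneity and monotonicity, PS = (p₁ − p₀) / (1 − p₀).
PS = (0.51399 − 0.206) / (1 − 0.206) = 0.30799 / 0.794 ≈ 0.3879

PS ≈ 0.388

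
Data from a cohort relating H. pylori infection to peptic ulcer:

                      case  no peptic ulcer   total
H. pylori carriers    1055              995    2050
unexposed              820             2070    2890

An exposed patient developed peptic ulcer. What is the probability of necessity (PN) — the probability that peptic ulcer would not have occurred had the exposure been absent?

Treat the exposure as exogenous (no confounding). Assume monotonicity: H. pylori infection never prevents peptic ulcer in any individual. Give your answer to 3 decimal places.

PN ≈ 0.449

p₁ = P(outcome | exposed) = 1055/2050 = 0.51463
p₀ = P(outcome | unexposed) = 820/2890 = 0.28374
Under exogeneity and monotonicity, PN = (p₁ − p₀)/p₁.
PN = (0.51463 − 0.28374) / 0.51463 ≈ 0.4487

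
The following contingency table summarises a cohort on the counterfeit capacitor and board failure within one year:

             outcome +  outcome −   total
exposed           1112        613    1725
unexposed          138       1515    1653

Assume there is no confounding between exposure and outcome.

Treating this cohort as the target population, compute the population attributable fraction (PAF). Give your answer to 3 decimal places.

PAF ≈ 0.774

p₁ = P(outcome | exposed) = 1112/1725 = 0.64464
p₀ = P(outcome | unexposed) = 138/1653 = 0.083485
Exposure prevalence π = 1725/3378 = 0.51066; overall risk P(Y=1) = 0.37004.
Under exogeneity, PAF = [P(Y=1) − p₀]/P(Y=1).
PAF = (0.37004 − 0.083485) / 0.37004 ≈ 0.7744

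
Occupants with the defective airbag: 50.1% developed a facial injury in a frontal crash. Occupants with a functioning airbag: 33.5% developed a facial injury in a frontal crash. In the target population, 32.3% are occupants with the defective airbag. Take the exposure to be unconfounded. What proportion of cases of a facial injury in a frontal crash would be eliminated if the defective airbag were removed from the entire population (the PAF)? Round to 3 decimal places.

PAF ≈ 0.138

p₁ = 0.501, p₀ = 0.335.
Overall risk P(Y=1) = π·p₁ + (1−π)·p₀ = 0.323×0.501 + 0.677×0.335 = 0.38862.
Under exogeneity, PAF = [P(Y=1) − p₀] / P(Y=1).
PAF = (0.38862 − 0.335) / 0.38862 ≈ 0.1380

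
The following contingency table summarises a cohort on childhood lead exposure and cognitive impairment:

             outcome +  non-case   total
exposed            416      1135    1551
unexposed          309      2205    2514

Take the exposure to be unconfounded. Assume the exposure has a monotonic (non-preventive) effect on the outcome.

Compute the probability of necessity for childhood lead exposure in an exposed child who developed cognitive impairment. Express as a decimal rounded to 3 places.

PN ≈ 0.542

p₁ = P(outcome | exposed) = 416/1551 = 0.26821
p₀ = P(outcome | unexposed) = 309/2514 = 0.12291
Under exogeneity and monotonicity, PN = (p₁ − p₀) / p₁.
PN = (0.26821 − 0.12291) / 0.26821 = 0.1453 / 0.26821 ≈ 0.5417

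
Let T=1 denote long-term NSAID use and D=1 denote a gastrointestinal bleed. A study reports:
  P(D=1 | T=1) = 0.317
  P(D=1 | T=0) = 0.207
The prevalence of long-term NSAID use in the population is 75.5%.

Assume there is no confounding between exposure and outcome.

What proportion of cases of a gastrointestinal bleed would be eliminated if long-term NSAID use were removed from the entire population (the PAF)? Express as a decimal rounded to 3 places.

PAF ≈ 0.286

Let p₁ = 0.317, p₀ = 0.207.
Overall risk P(Y=1) = π·p₁ + (1−π)·p₀ = 0.755×0.317 + 0.245×0.207 = 0.29005.
Under exogeneity, PAF = [P(Y=1) − p₀] / P(Y=1).
PAF = (0.29005 − 0.207) / 0.29005 ≈ 0.2863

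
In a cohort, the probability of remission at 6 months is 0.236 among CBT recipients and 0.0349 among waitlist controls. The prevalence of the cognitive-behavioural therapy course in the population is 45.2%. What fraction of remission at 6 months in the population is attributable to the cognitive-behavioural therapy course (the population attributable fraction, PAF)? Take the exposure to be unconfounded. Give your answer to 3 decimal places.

PAF ≈ 0.723

Let p₁ = 0.236, p₀ = 0.0349.
Overall risk P(Y=1) = π·p₁ + (1−π)·p₀ = 0.452×0.236 + 0.548×0.0349 = 0.1258.
Under exogeneity, PAF = [P(Y=1) − p₀] / P(Y=1).
PAF = (0.1258 − 0.0349) / 0.1258 ≈ 0.7226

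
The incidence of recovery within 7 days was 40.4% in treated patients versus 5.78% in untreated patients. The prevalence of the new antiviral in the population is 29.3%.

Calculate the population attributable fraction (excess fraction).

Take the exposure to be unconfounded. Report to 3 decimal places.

p₁ = 0.404, p₀ = 0.0578.
Overall risk P(Y=1) = π·p₁ + (1−π)·p₀ = 0.293×0.404 + 0.707×0.0578 = 0.15924.
Under exogeneity, PAF = [P(Y=1) − p₀] / P(Y=1).
PAF = (0.15924 − 0.0578) / 0.15924 ≈ 0.6370

PAF ≈ 0.637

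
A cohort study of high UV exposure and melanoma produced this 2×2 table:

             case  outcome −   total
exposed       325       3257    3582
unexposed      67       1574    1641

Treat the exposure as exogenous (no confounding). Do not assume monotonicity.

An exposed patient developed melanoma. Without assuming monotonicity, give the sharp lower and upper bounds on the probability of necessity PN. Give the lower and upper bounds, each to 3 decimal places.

0.550 ≤ PN ≤ 1.000

p₁ = P(outcome | exposed) = 325/3582 = 0.090731
p₀ = P(outcome | unexposed) = 67/1641 = 0.040829
Under exogeneity alone the bounds on PN are max{0,(p₁−p₀)/p₁} ≤ PN ≤ min{1,(1−p₀)/p₁}.
  lower = (p₁ − p₀)/p₁ = 0.049903 / 0.090731 ≈ 0.5500
  upper = min{1, (1 − p₀)/p₁} = 0.95917 / 0.090731 ≈ 10.5715 → capped at 1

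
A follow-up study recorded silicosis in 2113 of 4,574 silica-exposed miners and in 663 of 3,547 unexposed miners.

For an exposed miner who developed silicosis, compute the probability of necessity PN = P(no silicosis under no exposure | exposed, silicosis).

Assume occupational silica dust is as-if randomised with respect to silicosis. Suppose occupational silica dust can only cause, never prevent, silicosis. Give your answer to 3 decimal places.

PN ≈ 0.595

p₁ = P(outcome | exposed) = 2113/4574 = 0.46196
p₀ = P(outcome | unexposed) = 663/3547 = 0.18692
Under exogeneity and monotonicity, PN = (p₁ − p₀) / p₁.
PN = (0.46196 − 0.18692) / 0.46196 = 0.27504 / 0.46196 ≈ 0.5954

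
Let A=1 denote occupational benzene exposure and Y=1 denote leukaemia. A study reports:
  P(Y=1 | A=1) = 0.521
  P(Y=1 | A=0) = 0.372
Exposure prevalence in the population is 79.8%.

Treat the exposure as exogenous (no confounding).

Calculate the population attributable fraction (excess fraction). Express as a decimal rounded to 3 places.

PAF ≈ 0.242

Let p₁ = 0.521, p₀ = 0.372.
Overall risk P(Y=1) = π·p₁ + (1−π)·p₀ = 0.798×0.521 + 0.202×0.372 = 0.4909.
Under exogeneity, PAF = [P(Y=1) − p₀] / P(Y=1).
PAF = (0.4909 − 0.372) / 0.4909 ≈ 0.2422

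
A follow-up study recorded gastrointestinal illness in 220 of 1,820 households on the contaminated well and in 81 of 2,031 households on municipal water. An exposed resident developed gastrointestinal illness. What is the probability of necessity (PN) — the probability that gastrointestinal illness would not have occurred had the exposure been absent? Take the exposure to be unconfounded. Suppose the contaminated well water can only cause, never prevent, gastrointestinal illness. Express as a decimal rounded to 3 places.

p₁ = P(outcome | exposed) = 220/1820 = 0.12088
p₀ = P(outcome | unexposed) = 81/2031 = 0.039882
Under exogeneity and monotonicity, PN = (p₁ − p₀) / p₁.
PN = (0.12088 − 0.039882) / 0.12088 = 0.080997 / 0.12088 ≈ 0.6701

PN ≈ 0.670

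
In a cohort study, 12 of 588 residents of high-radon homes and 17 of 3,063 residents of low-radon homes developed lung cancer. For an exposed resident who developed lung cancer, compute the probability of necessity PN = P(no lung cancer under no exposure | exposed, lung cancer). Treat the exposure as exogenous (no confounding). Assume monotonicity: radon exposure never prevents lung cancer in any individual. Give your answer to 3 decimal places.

p₁ = P(outcome | exposed) = 12/588 = 0.020408
p₀ = P(outcome | unexposed) = 17/3063 = 0.0055501
Under exogeneity and monotonicity, PN = (p₁ − p₀) / p₁.
PN = (0.020408 − 0.0055501) / 0.020408 = 0.014858 / 0.020408 ≈ 0.7280

PN ≈ 0.728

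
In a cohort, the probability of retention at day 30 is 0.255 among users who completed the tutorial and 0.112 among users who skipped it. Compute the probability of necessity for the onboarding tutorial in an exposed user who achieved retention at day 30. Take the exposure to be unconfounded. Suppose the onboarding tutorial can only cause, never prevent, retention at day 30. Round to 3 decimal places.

PN ≈ 0.561

Let p₁ = 0.255, p₀ = 0.112.
Under exogeneity and monotonicity, PN = (p₁ − p₀) / p₁.
PN = (0.255 − 0.112) / 0.255 = 0.143 / 0.255 ≈ 0.5608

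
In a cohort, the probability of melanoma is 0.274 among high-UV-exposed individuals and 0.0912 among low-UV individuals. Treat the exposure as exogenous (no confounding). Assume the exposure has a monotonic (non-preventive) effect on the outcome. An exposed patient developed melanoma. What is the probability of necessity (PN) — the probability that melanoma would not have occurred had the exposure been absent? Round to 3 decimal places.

PN ≈ 0.667

Let p₁ = 0.274, p₀ = 0.0912.
Under exogeneity and monotonicity, PN = (p₁ − p₀) / p₁.
PN = (0.274 − 0.0912) / 0.274 = 0.1828 / 0.274 ≈ 0.6672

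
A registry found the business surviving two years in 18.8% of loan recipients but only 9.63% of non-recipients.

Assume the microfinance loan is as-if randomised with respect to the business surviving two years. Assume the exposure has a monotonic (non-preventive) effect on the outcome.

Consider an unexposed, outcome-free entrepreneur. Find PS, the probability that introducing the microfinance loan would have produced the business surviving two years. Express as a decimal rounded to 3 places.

PS ≈ 0.101

p₁ = 0.188, p₀ = 0.0963.
Under exogeneity and monotonicity, PS = (p₁ − p₀) / (1 − p₀).
PS = (0.188 − 0.0963) / (1 − 0.0963) = 0.0917 / 0.9037 ≈ 0.1015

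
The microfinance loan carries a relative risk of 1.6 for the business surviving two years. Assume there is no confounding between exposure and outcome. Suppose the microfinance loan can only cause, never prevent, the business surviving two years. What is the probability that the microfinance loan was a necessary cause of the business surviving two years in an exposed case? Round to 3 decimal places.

Under exogeneity and monotonicity, PN = (RR − 1) / RR = 1 − 1/RR.
PN = (1.6 − 1) / 1.6 = 0.6 / 1.6 ≈ 0.3750

PN ≈ 0.375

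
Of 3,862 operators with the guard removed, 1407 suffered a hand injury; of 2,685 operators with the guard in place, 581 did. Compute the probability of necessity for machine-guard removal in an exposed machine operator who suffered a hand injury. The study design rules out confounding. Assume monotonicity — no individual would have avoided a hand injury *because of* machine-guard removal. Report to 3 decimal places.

PN ≈ 0.406

p₁ = P(outcome | exposed) = 1407/3862 = 0.36432
p₀ = P(outcome | unexposed) = 581/2685 = 0.21639
Under exogeneity and monotonicity, PN = (p₁ − p₀) / p₁.
PN = (0.36432 − 0.21639) / 0.36432 = 0.14793 / 0.36432 ≈ 0.4060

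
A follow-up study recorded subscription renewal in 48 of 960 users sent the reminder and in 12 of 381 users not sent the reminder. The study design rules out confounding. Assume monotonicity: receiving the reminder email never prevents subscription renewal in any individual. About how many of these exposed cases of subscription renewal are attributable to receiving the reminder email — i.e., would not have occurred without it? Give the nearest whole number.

about 18 cases

p₁ = P(outcome | exposed) = 48/960 = 0.05
p₀ = P(outcome | unexposed) = 12/381 = 0.031496
PN = (p₁ − p₀)/p₁ = (0.05 − 0.031496) / 0.05 ≈ 0.37008.
Attributable cases ≈ PN × (exposed cases) = 0.37008 × 48 ≈ 17.76.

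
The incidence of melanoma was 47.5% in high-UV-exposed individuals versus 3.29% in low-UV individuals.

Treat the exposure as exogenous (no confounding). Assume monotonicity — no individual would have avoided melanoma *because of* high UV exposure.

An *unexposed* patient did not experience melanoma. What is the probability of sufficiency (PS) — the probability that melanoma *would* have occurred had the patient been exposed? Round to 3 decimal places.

PS ≈ 0.457

p₁ = 0.475, p₀ = 0.0329.
Under exogeneity and monotonicity, PS = (p₁ − p₀) / (1 − p₀).
PS = (0.475 − 0.0329) / (1 − 0.0329) = 0.4421 / 0.9671 ≈ 0.4571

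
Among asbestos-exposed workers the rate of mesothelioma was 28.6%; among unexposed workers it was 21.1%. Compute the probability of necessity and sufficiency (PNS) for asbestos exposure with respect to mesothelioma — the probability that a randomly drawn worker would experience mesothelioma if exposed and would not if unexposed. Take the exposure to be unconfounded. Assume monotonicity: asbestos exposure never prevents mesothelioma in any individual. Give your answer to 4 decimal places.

p₁ = 0.286, p₀ = 0.211.
Under exogeneity and monotonicity, PNS = p₁ − p₀.
PNS = 0.286 − 0.211 = 0.075

PNS ≈ 0.0750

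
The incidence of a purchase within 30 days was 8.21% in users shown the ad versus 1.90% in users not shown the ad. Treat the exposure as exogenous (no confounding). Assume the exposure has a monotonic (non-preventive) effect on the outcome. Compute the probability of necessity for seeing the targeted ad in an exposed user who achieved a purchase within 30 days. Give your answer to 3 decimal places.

PN ≈ 0.769

p₁ = 0.0821, p₀ = 0.019.
Under exogeneity and monotonicity, PN = (p₁ − p₀) / p₁.
PN = (0.0821 − 0.019) / 0.0821 = 0.0631 / 0.0821 ≈ 0.7686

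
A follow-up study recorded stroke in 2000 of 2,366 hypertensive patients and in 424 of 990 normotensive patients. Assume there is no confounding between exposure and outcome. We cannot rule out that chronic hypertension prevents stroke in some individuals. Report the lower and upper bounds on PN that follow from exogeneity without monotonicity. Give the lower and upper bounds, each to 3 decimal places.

0.493 ≤ PN ≤ 0.676

p₁ = P(outcome | exposed) = 2000/2366 = 0.84531
p₀ = P(outcome | unexposed) = 424/990 = 0.42828
Under exogeneity alone the bounds on PN are max{0,(p₁−p₀)/p₁} ≤ PN ≤ min{1,(1−p₀)/p₁}.
  lower = (p₁ − p₀)/p₁ = 0.41703 / 0.84531 ≈ 0.4933
  upper = min{1, (1 − p₀)/p₁} = 0.57172 / 0.84531 ≈ 0.6763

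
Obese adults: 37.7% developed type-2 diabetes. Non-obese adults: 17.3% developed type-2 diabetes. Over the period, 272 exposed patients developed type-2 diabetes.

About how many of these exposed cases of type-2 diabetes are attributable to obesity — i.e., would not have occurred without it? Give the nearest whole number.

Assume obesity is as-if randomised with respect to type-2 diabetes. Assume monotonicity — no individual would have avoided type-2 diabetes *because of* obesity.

about 147 cases

p₁ = 0.377, p₀ = 0.173.
PN = (p₁ − p₀)/p₁ = (0.377 − 0.173) / 0.377 ≈ 0.54111.
Attributable cases ≈ PN × (exposed cases) = 0.54111 × 272 ≈ 147.18.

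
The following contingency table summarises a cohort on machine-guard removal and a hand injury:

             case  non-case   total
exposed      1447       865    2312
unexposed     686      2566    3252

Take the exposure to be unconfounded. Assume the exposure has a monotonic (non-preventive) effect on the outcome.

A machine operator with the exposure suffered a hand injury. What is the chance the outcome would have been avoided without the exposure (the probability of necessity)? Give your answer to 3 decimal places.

p₁ = P(outcome | exposed) = 1447/2312 = 0.62587
p₀ = P(outcome | unexposed) = 686/3252 = 0.21095
Under exogeneity and monotonicity, PN = (p₁ − p₀) / p₁.
PN = (0.62587 − 0.21095) / 0.62587 = 0.41492 / 0.62587 ≈ 0.6630

PN ≈ 0.663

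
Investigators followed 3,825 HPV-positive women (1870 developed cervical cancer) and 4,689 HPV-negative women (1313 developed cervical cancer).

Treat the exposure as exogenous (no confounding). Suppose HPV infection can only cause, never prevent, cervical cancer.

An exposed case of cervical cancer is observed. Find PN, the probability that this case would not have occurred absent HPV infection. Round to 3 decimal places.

p₁ = P(outcome | exposed) = 1870/3825 = 0.48889
p₀ = P(outcome | unexposed) = 1313/4689 = 0.28002
Under exogeneity and monotonicity, PN = (p₁ − p₀) / p₁.
PN = (0.48889 − 0.28002) / 0.48889 = 0.20887 / 0.48889 ≈ 0.4272

PN ≈ 0.427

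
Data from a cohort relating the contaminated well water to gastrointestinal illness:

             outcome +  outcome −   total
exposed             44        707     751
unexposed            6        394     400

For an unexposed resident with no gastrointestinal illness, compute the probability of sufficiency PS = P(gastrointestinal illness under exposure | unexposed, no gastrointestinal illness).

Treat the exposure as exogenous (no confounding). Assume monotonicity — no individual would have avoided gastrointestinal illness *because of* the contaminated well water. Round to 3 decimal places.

PS ≈ 0.044

p₁ = P(outcome | exposed) = 44/751 = 0.058589
p₀ = P(outcome | unexposed) = 6/400 = 0.015
Under exogeneity and monotonicity, PS = (p₁ − p₀) / (1 − p₀).
PS = (0.058589 − 0.015) / (1 − 0.015) = 0.043589 / 0.985 ≈ 0.0443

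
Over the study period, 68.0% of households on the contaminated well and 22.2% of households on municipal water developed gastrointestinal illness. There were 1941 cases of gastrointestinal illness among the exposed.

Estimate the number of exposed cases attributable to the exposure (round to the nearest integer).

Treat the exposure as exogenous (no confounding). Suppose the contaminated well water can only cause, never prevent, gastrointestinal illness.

about 1307 cases

p₁ = 0.68, p₀ = 0.222.
PN = (p₁ − p₀)/p₁ = (0.68 − 0.222) / 0.68 ≈ 0.67353.
Attributable cases ≈ PN × (exposed cases) = 0.67353 × 1941 ≈ 1307.32.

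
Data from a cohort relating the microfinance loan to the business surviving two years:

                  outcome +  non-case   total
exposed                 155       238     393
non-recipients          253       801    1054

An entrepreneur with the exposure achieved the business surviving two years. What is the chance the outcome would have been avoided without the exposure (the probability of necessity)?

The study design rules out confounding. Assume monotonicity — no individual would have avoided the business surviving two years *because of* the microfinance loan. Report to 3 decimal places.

p₁ = P(outcome | exposed) = 155/393 = 0.3944
p₀ = P(outcome | unexposed) = 253/1054 = 0.24004
Under exogeneity and monotonicity, PN = (p₁ − p₀) / p₁.
PN = (0.3944 − 0.24004) / 0.3944 = 0.15436 / 0.3944 ≈ 0.3914

PN ≈ 0.391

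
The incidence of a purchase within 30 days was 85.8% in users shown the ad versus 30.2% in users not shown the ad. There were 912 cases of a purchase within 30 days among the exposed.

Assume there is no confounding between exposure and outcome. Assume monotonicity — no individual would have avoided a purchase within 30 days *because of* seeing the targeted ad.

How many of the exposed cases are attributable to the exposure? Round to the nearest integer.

about 591 cases

p₁ = 0.858, p₀ = 0.302.
PN = (p₁ − p₀)/p₁ = (0.858 − 0.302) / 0.858 ≈ 0.64802.
Attributable cases ≈ PN × (exposed cases) = 0.64802 × 912 ≈ 590.99.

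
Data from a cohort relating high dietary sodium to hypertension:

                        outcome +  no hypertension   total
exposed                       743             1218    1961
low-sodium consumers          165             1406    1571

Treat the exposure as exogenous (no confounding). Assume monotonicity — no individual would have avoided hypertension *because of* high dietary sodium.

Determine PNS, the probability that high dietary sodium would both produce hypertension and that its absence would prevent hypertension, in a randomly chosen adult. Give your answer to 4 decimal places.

p₁ = P(outcome | exposed) = 743/1961 = 0.37889
p₀ = P(outcome | unexposed) = 165/1571 = 0.10503
Under exogeneity and monotonicity, PNS = p₁ − p₀.
PNS = 0.37889 − 0.10503 = 0.27386

PNS ≈ 0.2739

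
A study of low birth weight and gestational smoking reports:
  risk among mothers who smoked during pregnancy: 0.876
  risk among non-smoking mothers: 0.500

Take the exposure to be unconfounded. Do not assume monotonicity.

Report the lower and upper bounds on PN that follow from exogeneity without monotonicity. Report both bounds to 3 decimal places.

Let p₁ = 0.876, p₀ = 0.5.
Under exogeneity alone the bounds on PN are max{0,(p₁−p₀)/p₁} ≤ PN ≤ min{1,(1−p₀)/p₁}.
  lower = (p₁ − p₀)/p₁ = 0.376 / 0.876 ≈ 0.4292
  upper = min{1, (1 − p₀)/p₁} = 0.5 / 0.876 ≈ 0.5708

0.429 ≤ PN ≤ 0.571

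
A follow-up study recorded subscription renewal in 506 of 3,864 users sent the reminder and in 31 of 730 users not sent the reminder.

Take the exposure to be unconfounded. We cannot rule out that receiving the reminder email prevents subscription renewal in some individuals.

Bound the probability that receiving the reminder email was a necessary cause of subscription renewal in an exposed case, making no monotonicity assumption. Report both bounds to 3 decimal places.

p₁ = P(outcome | exposed) = 506/3864 = 0.13095
p₀ = P(outcome | unexposed) = 31/730 = 0.042466
Under exogeneity alone the bounds on PN are max{0,(p₁−p₀)/p₁} ≤ PN ≤ min{1,(1−p₀)/p₁}.
  lower = (p₁ − p₀)/p₁ = 0.088487 / 0.13095 ≈ 0.6757
  upper = min{1, (1 − p₀)/p₁} = 0.95753 / 0.13095 ≈ 7.3121 → capped at 1

0.676 ≤ PN ≤ 1.000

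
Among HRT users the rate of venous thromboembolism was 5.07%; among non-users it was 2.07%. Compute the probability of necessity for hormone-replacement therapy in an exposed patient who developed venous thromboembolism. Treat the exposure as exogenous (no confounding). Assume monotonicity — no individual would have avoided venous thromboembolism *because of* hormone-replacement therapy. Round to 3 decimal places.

PN ≈ 0.592

p₁ = 0.0507, p₀ = 0.0207.
Under exogeneity and monotonicity, PN = (p₁ − p₀) / p₁.
PN = (0.0507 − 0.0207) / 0.0507 = 0.03 / 0.0507 ≈ 0.5917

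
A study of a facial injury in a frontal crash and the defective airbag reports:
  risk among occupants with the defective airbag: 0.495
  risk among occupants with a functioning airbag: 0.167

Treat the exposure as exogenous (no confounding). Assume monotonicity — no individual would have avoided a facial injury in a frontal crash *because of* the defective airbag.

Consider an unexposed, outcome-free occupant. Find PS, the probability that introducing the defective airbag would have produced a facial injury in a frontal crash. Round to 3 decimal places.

PS ≈ 0.394

Let p₁ = 0.495, p₀ = 0.167.
Under exogeneity and monotonicity, PS = (p₁ − p₀) / (1 − p₀).
PS = (0.495 − 0.167) / (1 − 0.167) = 0.328 / 0.833 ≈ 0.3938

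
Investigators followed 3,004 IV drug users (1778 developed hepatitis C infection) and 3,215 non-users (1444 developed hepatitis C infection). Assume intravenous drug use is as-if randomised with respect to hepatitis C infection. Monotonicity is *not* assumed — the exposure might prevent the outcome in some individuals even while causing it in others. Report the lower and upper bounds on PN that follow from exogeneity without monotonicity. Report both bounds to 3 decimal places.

p₁ = P(outcome | exposed) = 1778/3004 = 0.59188
p₀ = P(outcome | unexposed) = 1444/3215 = 0.44914
Under exogeneity alone the bounds on PN are max{0,(p₁−p₀)/p₁} ≤ PN ≤ min{1,(1−p₀)/p₁}.
  lower = (p₁ − p₀)/p₁ = 0.14273 / 0.59188 ≈ 0.2412
  upper = min{1, (1 − p₀)/p₁} = 0.55086 / 0.59188 ≈ 0.9307

0.241 ≤ PN ≤ 0.931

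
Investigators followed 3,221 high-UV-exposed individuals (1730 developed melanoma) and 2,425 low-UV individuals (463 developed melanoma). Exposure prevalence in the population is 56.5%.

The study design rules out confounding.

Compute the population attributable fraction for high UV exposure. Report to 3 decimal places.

PAF ≈ 0.506

p₁ = P(outcome | exposed) = 1730/3221 = 0.5371
p₀ = P(outcome | unexposed) = 463/2425 = 0.19093
Overall risk P(Y=1) = π·p₁ + (1−π)·p₀ = 0.565×0.5371 + 0.435×0.19093 = 0.38652.
Under exogeneity, PAF = [P(Y=1) − p₀] / P(Y=1).
PAF = (0.38652 − 0.19093) / 0.38652 ≈ 0.5060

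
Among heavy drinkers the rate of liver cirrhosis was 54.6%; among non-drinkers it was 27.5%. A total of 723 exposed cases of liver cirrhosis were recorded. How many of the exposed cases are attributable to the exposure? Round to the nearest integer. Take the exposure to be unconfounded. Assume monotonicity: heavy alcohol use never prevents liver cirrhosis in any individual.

about 359 cases

p₁ = 0.546, p₀ = 0.275.
PN = (p₁ − p₀)/p₁ = (0.546 − 0.275) / 0.546 ≈ 0.49634.
Attributable cases ≈ PN × (exposed cases) = 0.49634 × 723 ≈ 358.85.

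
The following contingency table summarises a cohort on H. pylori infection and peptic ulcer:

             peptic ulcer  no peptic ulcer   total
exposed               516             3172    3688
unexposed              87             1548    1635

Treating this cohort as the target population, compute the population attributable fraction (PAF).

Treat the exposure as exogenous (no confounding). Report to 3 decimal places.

PAF ≈ 0.530

p₁ = P(outcome | exposed) = 516/3688 = 0.13991
p₀ = P(outcome | unexposed) = 87/1635 = 0.053211
Exposure prevalence π = 3688/5323 = 0.69284; overall risk P(Y=1) = 0.11328.
Under exogeneity, PAF = [P(Y=1) − p₀]/P(Y=1).
PAF = (0.11328 − 0.053211) / 0.11328 ≈ 0.5303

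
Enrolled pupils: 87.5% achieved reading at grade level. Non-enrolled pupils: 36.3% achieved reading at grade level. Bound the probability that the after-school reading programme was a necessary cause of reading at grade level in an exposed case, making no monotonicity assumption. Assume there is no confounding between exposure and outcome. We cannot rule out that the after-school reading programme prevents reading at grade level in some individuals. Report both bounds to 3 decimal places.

p₁ = 0.875, p₀ = 0.363.
Under exogeneity alone the bounds on PN are max{0,(p₁−p₀)/p₁} ≤ PN ≤ min{1,(1−p₀)/p₁}.
  lower = (p₁ − p₀)/p₁ = 0.512 / 0.875 ≈ 0.5851
  upper = min{1, (1 − p₀)/p₁} = 0.637 / 0.875 ≈ 0.7280

0.585 ≤ PN ≤ 0.728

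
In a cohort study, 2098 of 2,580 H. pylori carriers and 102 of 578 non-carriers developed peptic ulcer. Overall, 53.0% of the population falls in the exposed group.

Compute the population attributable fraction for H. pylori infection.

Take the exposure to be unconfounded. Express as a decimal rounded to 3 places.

p₁ = P(outcome | exposed) = 2098/2580 = 0.81318
p₀ = P(outcome | unexposed) = 102/578 = 0.17647
Overall risk P(Y=1) = π·p₁ + (1−π)·p₀ = 0.53×0.81318 + 0.47×0.17647 = 0.51393.
Under exogeneity, PAF = [P(Y=1) − p₀] / P(Y=1).
PAF = (0.51393 − 0.17647) / 0.51393 ≈ 0.6566

PAF ≈ 0.657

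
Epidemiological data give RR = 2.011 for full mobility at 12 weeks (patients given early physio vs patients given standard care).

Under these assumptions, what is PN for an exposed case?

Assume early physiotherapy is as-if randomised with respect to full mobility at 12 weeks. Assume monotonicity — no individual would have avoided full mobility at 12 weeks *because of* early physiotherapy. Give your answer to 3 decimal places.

Under exogeneity and monotonicity, PN = (RR − 1) / RR = 1 − 1/RR.
PN = (2.011 − 1) / 2.011 = 1.011 / 2.011 ≈ 0.5027

PN ≈ 0.503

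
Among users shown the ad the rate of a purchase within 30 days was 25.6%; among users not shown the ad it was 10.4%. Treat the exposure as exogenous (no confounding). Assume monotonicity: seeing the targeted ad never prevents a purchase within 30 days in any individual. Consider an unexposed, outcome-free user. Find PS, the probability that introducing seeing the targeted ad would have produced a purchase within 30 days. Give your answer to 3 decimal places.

PS ≈ 0.170

p₁ = 0.256, p₀ = 0.104.
Under exogeneity and monotonicity, PS = (p₁ − p₀) / (1 − p₀).
PS = (0.256 − 0.104) / (1 − 0.104) = 0.152 / 0.896 ≈ 0.1696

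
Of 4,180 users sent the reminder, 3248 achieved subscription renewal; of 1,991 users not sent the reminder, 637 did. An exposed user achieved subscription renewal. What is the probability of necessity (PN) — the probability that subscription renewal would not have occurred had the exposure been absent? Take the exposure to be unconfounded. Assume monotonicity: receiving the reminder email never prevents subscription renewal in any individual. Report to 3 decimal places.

PN ≈ 0.588

p₁ = P(outcome | exposed) = 3248/4180 = 0.77703
p₀ = P(outcome | unexposed) = 637/1991 = 0.31994
Under exogeneity and monotonicity, PN = (p₁ − p₀) / p₁.
PN = (0.77703 − 0.31994) / 0.77703 = 0.45709 / 0.77703 ≈ 0.5883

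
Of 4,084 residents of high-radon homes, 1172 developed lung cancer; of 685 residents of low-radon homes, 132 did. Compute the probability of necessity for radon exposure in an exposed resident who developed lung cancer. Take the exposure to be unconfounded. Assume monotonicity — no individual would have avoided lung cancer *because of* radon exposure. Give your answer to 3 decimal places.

PN ≈ 0.329

p₁ = P(outcome | exposed) = 1172/4084 = 0.28697
p₀ = P(outcome | unexposed) = 132/685 = 0.1927
Under exogeneity and monotonicity, PN = (p₁ − p₀) / p₁.
PN = (0.28697 − 0.1927) / 0.28697 = 0.094273 / 0.28697 ≈ 0.3285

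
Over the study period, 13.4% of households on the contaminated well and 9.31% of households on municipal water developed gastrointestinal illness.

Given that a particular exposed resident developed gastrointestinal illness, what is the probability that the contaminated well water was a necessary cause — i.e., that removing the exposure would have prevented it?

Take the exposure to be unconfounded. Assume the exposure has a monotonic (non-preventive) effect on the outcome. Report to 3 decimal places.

PN ≈ 0.305

p₁ = 0.134, p₀ = 0.0931.
Under exogeneity and monotonicity, PN = (p₁ − p₀) / p₁.
PN = (0.134 − 0.0931) / 0.134 = 0.0409 / 0.134 ≈ 0.3052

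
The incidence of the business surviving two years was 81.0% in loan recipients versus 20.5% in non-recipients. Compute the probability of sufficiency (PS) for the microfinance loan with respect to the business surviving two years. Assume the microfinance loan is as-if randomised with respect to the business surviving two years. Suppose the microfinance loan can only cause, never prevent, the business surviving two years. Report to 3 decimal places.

p₁ = 0.81, p₀ = 0.205.
Under exogeneity and monotonicity, PS = (p₁ − p₀) / (1 − p₀).
PS = (0.81 − 0.205) / (1 − 0.205) = 0.605 / 0.795 ≈ 0.7610

PS ≈ 0.761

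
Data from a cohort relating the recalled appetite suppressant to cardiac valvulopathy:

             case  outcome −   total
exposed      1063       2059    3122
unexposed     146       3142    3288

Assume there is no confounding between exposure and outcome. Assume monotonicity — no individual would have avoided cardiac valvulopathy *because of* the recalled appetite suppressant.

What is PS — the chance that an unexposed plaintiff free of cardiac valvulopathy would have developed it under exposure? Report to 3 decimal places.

p₁ = P(outcome | exposed) = 1063/3122 = 0.34049
p₀ = P(outcome | unexposed) = 146/3288 = 0.044404
Under exogeneity and monotonicity, PS = (p₁ − p₀)/(1 − p₀).
PS = (0.34049 − 0.044404) / 0.9556 ≈ 0.3098

PS ≈ 0.310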